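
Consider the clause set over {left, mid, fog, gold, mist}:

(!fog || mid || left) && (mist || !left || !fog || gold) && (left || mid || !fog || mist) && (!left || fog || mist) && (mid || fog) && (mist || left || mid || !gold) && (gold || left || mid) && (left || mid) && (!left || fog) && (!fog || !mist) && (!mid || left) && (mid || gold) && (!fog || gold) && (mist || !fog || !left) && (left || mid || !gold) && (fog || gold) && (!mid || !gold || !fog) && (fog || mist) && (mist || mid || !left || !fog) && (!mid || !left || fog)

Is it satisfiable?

Case mid = true:
From the singleton clause (left), left = true.
From the singleton clause (fog), fog = true.
From the singleton clause (!mist), mist = false.
But (mist) is also a unit clause — contradiction.
That branch fails; take mid = false instead.
From the singleton clause (fog), fog = true.
From the singleton clause (left), left = true.
From the singleton clause (!mist), mist = false.
But (mist) is also a unit clause — contradiction.
Either choice for mid ends in contradiction.
No assignment satisfies every clause.

Unsatisfiable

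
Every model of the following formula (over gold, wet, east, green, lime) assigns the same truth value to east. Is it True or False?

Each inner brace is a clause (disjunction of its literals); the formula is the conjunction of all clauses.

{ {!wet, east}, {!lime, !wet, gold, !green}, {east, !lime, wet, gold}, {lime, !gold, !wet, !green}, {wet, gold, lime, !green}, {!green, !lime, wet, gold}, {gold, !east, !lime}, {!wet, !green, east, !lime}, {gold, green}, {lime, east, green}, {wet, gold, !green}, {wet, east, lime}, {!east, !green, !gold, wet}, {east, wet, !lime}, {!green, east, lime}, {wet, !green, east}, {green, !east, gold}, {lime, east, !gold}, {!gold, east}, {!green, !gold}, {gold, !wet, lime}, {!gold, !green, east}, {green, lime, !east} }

Suppose east = false.
(!wet) alone gives wet = false.
(lime) alone gives lime = true.
That conflicts with the unit clause (!lime).
So every satisfying assignment has east = True.

True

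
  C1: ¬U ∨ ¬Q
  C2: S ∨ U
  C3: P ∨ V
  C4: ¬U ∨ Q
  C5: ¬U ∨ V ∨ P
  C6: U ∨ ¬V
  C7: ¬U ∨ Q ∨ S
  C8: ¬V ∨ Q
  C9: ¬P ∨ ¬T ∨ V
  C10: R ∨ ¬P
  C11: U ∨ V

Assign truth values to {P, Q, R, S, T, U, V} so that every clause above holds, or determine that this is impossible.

UNSATISFIABLE

Branch on U: set U = False.
From the singleton clause (S), S = True.
From the singleton clause (¬V), V = False.
But (V) is also a unit clause — contradiction.
Backtrack on U: now try U = True.
From the singleton clause (¬Q), Q = False.
But (Q) is also a unit clause — contradiction.
Neither U = True nor U = False works.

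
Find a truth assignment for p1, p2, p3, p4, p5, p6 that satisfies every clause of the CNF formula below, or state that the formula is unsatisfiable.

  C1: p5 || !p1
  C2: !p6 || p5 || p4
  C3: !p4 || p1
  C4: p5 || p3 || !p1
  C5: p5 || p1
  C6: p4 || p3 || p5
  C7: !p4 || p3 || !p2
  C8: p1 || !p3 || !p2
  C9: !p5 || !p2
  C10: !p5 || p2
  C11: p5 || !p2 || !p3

Suppose p5 = true.
The clause (!p2) is unit, so p2 = false.
Now (p2) is unsatisfied and unit — conflict.
Backtrack on p5: now try p5 = false.
The clause (!p1) is unit, so p1 = false.
Now (p1) is unsatisfied and unit — conflict.
Neither p5 = true nor p5 = false works.

UNSATISFIABLE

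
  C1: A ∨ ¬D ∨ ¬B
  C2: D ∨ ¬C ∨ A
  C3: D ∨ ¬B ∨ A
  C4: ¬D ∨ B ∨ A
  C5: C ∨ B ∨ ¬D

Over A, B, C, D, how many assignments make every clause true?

There are 2^4 = 16 truth assignments over (A, B, C, D).
Check each against the 5 clauses (columns in the order A, B, C, D):
  F F F F  ✓ satisfies all
  F F F T  ✗ fails (¬D ∨ B ∨ A)
  F F T F  ✗ fails (D ∨ ¬C ∨ A)
  F F T T  ✗ fails (¬D ∨ B ∨ A)
  F T F F  ✗ fails (D ∨ ¬B ∨ A)
  F T F T  ✗ fails (A ∨ ¬D ∨ ¬B)
  F T T F  ✗ fails (D ∨ ¬C ∨ A)
  F T T T  ✗ fails (A ∨ ¬D ∨ ¬B)
  T F F F  ✓ satisfies all
  T F F T  ✗ fails (C ∨ B ∨ ¬D)
  T F T F  ✓ satisfies all
  T F T T  ✓ satisfies all
  T T F F  ✓ satisfies all
  T T F T  ✓ satisfies all
  T T T F  ✓ satisfies all
  T T T T  ✓ satisfies all
8 of the 16 rows are models.

8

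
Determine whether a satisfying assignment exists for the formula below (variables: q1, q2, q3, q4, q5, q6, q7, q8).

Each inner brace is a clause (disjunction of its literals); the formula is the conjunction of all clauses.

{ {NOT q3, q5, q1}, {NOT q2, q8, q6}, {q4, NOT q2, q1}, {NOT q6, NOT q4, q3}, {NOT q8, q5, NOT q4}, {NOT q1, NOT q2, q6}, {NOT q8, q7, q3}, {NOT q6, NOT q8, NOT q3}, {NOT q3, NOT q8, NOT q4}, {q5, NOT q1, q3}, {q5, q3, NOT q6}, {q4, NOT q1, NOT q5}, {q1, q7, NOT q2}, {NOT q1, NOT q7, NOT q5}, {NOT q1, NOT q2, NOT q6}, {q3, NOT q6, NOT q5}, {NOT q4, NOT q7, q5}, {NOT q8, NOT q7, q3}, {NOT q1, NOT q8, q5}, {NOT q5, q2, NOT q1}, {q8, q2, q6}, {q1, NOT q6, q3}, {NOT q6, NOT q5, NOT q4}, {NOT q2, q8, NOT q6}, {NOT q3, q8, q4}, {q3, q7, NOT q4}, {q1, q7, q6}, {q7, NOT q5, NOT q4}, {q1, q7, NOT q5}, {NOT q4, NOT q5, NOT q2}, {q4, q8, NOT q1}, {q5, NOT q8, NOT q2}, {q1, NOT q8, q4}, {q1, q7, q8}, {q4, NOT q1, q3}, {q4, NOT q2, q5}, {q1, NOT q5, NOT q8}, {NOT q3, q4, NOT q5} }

Satisfiable

Suppose q3 = true.
Suppose q5 = false.
(q1) alone gives q1 = true.
(NOT q8) alone gives q8 = false.
(q4) alone gives q4 = true.
(NOT q7) alone gives q7 = false.
Suppose q2 = false.
(q6) alone gives q6 = true.
All clauses are satisfied.
A satisfying assignment: q1 ↦ true,  q2 ↦ false,  q3 ↦ true,  q4 ↦ true,  q5 ↦ false,  q6 ↦ true,  q7 ↦ false,  q8 ↦ false.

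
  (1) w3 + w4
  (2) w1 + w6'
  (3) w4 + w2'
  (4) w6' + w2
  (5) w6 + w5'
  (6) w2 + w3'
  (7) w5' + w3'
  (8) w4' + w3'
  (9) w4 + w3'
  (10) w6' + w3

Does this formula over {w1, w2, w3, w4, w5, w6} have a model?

Try w3 = 0.
(w4) alone gives w4 = 1.
(w6') alone gives w6 = 0.
(w5') alone gives w5 = 0.
All clauses hold; w1, w2 can take either value.
A satisfying assignment: w1=0,  w2=0,  w3=0,  w4=1,  w5=0,  w6=0.

Satisfiable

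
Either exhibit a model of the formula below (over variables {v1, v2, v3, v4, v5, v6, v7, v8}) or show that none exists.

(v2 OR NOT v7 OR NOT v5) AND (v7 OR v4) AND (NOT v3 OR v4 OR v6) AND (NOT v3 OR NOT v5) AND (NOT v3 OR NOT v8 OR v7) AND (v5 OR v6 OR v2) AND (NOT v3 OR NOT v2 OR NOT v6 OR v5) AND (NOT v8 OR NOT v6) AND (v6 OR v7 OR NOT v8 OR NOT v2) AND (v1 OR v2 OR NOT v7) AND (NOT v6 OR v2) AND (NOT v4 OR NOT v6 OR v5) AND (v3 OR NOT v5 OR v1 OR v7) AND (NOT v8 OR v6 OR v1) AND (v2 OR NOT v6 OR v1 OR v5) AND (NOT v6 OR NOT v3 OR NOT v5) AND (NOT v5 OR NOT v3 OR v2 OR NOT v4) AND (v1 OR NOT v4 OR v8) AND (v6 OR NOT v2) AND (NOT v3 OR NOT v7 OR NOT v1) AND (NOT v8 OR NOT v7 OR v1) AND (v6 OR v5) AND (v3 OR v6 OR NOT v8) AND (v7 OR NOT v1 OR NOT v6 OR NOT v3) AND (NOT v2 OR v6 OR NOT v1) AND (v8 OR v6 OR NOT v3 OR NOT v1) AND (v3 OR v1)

Branch on v7: set v7 = true.
Branch on v2: set v2 = true.
Unit clause (v6) forces v6 = true.
Unit clause (NOT v8) forces v8 = false.
Branch on v3: set v3 = false.
Unit clause (v1) forces v1 = true.
Branch on v4: set v4 = true.
Unit clause (v5) forces v5 = true.
Every clause now holds.

v1=true; v2=true; v3=false; v4=true; v5=true; v6=true; v7=true; v8=false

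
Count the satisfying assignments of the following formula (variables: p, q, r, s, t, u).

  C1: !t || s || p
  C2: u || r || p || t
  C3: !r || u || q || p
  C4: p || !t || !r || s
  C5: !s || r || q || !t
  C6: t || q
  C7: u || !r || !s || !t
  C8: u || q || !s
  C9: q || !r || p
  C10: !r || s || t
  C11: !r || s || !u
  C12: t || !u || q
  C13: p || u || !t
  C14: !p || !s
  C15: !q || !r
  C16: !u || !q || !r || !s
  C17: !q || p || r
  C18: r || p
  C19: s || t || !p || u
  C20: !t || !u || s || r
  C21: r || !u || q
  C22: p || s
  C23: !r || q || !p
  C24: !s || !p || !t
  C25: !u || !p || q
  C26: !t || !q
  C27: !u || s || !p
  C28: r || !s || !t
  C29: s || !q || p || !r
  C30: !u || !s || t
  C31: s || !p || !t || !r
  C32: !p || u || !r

1

There are 2^6 = 64 truth assignments over (p, q, r, s, t, u).
Split on s. With s = true, the clauses containing s are satisfied and !s drops from the rest; 0 of the 2^5 = 32 assignments to the other variables satisfy what remains.
With s = false, by the same count on the reduced clause set, 1 assignment works.
Total: 0 + 1 = 1.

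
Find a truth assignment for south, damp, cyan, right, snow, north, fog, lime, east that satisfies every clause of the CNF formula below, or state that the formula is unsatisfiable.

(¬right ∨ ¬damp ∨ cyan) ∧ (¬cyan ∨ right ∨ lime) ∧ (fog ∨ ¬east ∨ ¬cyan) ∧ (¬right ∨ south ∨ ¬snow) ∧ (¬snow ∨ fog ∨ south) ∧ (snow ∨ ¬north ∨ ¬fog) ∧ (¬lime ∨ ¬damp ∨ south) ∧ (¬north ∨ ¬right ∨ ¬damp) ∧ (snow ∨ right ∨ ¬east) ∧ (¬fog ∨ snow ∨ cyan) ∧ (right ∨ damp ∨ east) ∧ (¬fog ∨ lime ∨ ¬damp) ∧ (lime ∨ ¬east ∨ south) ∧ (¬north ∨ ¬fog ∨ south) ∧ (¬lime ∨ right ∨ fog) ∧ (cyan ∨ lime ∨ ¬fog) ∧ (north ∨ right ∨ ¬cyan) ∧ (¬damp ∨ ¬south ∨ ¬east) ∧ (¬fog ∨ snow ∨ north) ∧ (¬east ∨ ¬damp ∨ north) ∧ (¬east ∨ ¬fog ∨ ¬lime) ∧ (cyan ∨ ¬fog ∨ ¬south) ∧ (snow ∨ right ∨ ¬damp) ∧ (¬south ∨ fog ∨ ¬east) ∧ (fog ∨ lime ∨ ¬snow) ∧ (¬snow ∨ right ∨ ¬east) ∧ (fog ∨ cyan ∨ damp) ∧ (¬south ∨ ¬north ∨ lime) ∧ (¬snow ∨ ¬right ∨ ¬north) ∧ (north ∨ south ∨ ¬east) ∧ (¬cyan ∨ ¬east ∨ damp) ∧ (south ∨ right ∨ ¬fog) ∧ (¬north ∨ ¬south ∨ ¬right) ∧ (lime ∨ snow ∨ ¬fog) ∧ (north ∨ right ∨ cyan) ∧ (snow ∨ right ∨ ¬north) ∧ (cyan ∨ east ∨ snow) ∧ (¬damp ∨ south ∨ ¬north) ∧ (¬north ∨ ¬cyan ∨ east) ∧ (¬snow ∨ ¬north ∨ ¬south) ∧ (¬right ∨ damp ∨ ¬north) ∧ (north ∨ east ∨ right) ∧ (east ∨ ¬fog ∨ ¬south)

Branch on right: set right = True.
Branch on damp: set damp = False.
From the singleton clause (¬north), north = False.
Branch on south: set south = False.
From the singleton clause (¬snow), snow = False.
From the singleton clause (¬fog), fog = False.
From the singleton clause (cyan), cyan = True.
From the singleton clause (¬east), east = False.
All clauses hold; lime can take either value.

south ↦ False; damp ↦ False; cyan ↦ True; right ↦ True; snow ↦ False; north ↦ False; fog ↦ False; lime ↦ False; east ↦ False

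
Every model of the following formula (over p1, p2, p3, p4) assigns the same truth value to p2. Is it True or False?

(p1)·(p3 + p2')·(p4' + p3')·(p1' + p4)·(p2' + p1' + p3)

Suppose p2 = 1.
The clause (p1) is unit, so p1 = 1.
The clause (p3) is unit, so p3 = 1.
The clause (p4') is unit, so p4 = 0.
But (p4) is also a unit clause — contradiction.
So every satisfying assignment has p2 = False.

False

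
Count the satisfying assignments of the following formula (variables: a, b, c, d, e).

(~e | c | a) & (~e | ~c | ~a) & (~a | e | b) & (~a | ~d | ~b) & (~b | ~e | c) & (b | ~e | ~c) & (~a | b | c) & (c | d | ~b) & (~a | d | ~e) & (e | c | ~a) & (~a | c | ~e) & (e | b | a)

6

There are 2^5 = 32 truth assignments over (a, b, c, d, e).
Split on c. With c = 1, the clauses containing c are satisfied and ~c drops from the rest; 5 of the 2^4 = 16 assignments to the other variables satisfy what remains.
With c = 0, by the same count on the reduced clause set, 1 assignment works.
Total: 5 + 1 = 6.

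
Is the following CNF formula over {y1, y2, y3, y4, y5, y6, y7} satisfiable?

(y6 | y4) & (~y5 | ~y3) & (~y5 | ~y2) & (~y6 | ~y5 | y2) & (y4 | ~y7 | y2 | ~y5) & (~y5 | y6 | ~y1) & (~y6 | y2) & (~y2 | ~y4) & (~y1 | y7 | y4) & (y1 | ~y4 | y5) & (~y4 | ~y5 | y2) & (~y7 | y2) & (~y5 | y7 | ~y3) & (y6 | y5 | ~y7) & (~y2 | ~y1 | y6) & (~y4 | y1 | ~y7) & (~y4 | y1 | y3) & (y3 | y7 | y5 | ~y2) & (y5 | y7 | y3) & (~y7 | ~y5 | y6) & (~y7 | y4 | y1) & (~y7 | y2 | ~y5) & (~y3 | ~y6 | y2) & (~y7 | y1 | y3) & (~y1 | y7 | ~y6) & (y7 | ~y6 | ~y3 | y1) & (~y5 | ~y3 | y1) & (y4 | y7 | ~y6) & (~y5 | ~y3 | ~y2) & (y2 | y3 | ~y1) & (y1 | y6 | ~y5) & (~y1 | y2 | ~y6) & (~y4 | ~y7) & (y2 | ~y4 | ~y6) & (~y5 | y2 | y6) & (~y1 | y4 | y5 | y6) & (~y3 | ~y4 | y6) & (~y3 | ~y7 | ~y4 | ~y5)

Try y6 = 1.
The clause (y2) is unit, so y2 = 1.
The clause (~y5) is unit, so y5 = 0.
The clause (~y4) is unit, so y4 = 0.
The clause (y7) is unit, so y7 = 1.
The clause (y1) is unit, so y1 = 1.
All clauses hold; y3 can take either value.
A satisfying assignment: y1=1,  y2=1,  y3=0,  y4=0,  y5=0,  y6=1,  y7=1.

Yes, satisfiable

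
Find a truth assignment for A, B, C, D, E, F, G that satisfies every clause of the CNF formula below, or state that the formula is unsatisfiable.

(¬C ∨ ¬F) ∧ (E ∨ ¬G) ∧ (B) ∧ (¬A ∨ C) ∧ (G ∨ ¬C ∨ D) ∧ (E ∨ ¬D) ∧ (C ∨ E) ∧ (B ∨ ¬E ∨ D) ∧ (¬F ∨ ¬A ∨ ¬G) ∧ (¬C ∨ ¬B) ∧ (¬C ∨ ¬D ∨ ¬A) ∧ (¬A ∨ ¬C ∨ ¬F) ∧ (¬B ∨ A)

From the singleton clause (B), B = True.
From the singleton clause (¬C), C = False.
From the singleton clause (¬A), A = False.
But (A) is also a unit clause — contradiction.

UNSATISFIABLE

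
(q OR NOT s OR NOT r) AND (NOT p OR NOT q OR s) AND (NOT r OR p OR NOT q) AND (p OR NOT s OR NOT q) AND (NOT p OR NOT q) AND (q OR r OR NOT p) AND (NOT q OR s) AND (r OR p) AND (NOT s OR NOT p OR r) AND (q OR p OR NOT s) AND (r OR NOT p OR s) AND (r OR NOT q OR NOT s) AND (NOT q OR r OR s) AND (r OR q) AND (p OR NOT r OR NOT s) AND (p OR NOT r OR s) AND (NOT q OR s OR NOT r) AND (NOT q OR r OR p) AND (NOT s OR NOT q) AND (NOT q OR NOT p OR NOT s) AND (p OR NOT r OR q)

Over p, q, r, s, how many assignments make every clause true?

There are 2^4 = 16 truth assignments over (p, q, r, s).
Check each against the 21 clauses (columns in the order p, q, r, s):
  F F F F  ✗ fails (r OR p)
  F F F T  ✗ fails (r OR p)
  F F T F  ✗ fails (p OR NOT r OR s)
  F F T T  ✗ fails (q OR NOT s OR NOT r)
  F T F F  ✗ fails (NOT q OR s)
  F T F T  ✗ fails (p OR NOT s OR NOT q)
  F T T F  ✗ fails (NOT r OR p OR NOT q)
  F T T T  ✗ fails (NOT r OR p OR NOT q)
  T F F F  ✗ fails (q OR r OR NOT p)
  T F F T  ✗ fails (q OR r OR NOT p)
  T F T F  ✓ satisfies all
  T F T T  ✗ fails (q OR NOT s OR NOT r)
  T T F F  ✗ fails (NOT p OR NOT q OR s)
  T T F T  ✗ fails (NOT p OR NOT q)
  T T T F  ✗ fails (NOT p OR NOT q OR s)
  T T T T  ✗ fails (NOT p OR NOT q)
1 of the 16 rows is a model.

1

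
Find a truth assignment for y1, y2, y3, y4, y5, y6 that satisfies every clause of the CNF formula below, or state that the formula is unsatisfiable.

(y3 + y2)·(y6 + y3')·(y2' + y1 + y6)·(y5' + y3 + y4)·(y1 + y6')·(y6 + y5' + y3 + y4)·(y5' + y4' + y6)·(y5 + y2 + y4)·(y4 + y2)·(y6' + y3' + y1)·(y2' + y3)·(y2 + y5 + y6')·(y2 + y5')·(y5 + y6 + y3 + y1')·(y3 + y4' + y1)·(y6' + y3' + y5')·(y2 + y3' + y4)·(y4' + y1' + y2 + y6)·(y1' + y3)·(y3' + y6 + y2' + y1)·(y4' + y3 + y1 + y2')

y1: 1; y2: 1; y3: 1; y4: 1; y5: 0; y6: 1

Suppose y3 = 1.
The clause (y6) is unit, so y6 = 1.
The clause (y1) is unit, so y1 = 1.
The clause (y5') is unit, so y5 = 0.
The clause (y2) is unit, so y2 = 1.
All clauses hold; y4 can take either value.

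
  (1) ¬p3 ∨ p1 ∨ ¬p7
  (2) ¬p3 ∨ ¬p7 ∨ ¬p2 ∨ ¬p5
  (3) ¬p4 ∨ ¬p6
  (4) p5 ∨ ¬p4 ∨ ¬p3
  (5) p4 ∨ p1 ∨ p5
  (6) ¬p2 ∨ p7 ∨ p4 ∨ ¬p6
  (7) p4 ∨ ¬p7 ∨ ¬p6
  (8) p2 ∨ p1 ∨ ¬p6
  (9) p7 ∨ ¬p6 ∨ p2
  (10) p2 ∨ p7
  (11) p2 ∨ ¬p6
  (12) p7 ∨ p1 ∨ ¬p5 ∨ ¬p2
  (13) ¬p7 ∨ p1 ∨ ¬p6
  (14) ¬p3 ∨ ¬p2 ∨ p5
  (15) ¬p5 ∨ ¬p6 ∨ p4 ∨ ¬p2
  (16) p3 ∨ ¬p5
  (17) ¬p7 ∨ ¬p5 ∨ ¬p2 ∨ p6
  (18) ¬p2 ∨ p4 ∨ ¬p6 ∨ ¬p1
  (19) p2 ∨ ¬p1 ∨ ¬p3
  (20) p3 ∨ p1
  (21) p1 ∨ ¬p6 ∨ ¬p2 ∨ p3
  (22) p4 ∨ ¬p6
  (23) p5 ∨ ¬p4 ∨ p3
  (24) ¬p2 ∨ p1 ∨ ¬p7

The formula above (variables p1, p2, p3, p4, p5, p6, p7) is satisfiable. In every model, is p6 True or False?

Suppose p6 = True.
Unit clause (¬p4) forces p4 = False.
But (p4) is also a unit clause — contradiction.
So every satisfying assignment has p6 = False.

False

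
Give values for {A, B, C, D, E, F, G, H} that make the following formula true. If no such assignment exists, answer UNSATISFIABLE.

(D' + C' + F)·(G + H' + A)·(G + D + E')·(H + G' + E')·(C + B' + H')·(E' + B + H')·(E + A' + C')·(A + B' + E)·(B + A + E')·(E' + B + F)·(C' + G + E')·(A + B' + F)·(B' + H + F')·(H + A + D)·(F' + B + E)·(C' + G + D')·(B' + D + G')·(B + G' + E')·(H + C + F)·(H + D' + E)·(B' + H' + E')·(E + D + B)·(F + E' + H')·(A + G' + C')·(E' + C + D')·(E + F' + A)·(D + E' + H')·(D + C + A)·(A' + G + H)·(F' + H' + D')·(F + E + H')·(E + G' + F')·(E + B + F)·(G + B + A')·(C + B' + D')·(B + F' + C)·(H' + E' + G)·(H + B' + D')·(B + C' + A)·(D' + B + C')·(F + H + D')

UNSATISFIABLE

Branch on D: set D = 0.
Branch on G: set G = 1.
(B') alone gives B = 0.
(E') alone gives E = 0.
But (E) is also a unit clause — contradiction.
Undo G and try G = 0.
(E') alone gives E = 0.
(B) alone gives B = 1.
(A) alone gives A = 1.
(C') alone gives C = 0.
(H') alone gives H = 0.
But (H) is also a unit clause — contradiction.
Both values of G lead to a conflict.
Undo D and try D = 1.
Branch on C: set C = 0.
(E') alone gives E = 0.
(H) alone gives H = 1.
(B') alone gives B = 0.
(F') alone gives F = 0.
But (F) is also a unit clause — contradiction.
Undo C and try C = 1.
(F) alone gives F = 1.
(G) alone gives G = 1.
(A) alone gives A = 1.
(E) alone gives E = 1.
(H) alone gives H = 1.
But (H') is also a unit clause — contradiction.
Both values of C lead to a conflict.
Both values of D lead to a conflict.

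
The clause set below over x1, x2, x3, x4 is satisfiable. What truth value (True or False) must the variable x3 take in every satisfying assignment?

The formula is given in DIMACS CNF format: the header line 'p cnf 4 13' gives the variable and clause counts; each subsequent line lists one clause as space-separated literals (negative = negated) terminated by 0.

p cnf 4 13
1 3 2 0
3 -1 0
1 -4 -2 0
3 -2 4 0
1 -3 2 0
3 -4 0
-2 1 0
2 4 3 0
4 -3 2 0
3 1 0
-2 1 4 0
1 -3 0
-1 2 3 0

Suppose x3 = False.
From the singleton clause (¬x1), x1 = False.
Now (x1) is unsatisfied and unit — conflict.
So every satisfying assignment has x3 = True.

True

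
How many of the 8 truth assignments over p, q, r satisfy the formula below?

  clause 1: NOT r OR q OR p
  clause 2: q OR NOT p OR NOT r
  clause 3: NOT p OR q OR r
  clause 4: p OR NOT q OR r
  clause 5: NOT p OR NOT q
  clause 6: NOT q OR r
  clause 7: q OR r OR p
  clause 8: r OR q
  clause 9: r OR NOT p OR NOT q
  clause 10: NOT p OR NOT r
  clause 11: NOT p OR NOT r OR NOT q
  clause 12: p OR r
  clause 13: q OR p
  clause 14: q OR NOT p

There are 2^3 = 8 truth assignments over (p, q, r).
Check each against the 14 clauses (columns in the order p, q, r):
  F F F  ✗ fails (q OR r OR p)
  F F T  ✗ fails (NOT r OR q OR p)
  F T F  ✗ fails (p OR NOT q OR r)
  F T T  ✓ satisfies all
  T F F  ✗ fails (NOT p OR q OR r)
  T F T  ✗ fails (q OR NOT p OR NOT r)
  T T F  ✗ fails (NOT p OR NOT q)
  T T T  ✗ fails (NOT p OR NOT q)
1 of the 8 rows is a model.

1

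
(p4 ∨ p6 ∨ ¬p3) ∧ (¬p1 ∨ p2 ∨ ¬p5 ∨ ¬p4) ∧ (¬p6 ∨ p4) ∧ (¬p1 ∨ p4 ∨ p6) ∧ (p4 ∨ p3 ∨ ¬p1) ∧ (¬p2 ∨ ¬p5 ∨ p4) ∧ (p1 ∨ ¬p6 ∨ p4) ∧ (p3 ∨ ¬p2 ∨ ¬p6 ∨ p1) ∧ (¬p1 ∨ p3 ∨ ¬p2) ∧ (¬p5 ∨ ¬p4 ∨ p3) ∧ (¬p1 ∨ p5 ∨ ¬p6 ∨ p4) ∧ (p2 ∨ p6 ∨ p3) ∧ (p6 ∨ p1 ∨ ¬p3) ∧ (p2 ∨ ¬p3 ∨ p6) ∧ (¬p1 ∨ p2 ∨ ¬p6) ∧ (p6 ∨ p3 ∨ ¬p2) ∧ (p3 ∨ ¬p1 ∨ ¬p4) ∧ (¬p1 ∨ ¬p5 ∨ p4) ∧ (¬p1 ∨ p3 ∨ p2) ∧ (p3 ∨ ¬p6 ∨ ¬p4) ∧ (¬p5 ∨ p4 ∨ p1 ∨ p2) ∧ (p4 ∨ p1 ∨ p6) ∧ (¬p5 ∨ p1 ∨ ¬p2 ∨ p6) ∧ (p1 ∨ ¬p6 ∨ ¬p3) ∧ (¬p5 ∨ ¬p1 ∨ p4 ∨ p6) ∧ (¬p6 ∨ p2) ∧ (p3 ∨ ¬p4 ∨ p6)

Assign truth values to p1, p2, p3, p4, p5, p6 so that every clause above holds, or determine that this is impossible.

p1: True, p2: True, p3: True, p4: True, p5: True, p6: False

Case p6 = False:
Case p4 = True:
(p3) alone gives p3 = True.
(p1) alone gives p1 = True.
(p2) alone gives p2 = True.
All clauses hold; p5 can take either value.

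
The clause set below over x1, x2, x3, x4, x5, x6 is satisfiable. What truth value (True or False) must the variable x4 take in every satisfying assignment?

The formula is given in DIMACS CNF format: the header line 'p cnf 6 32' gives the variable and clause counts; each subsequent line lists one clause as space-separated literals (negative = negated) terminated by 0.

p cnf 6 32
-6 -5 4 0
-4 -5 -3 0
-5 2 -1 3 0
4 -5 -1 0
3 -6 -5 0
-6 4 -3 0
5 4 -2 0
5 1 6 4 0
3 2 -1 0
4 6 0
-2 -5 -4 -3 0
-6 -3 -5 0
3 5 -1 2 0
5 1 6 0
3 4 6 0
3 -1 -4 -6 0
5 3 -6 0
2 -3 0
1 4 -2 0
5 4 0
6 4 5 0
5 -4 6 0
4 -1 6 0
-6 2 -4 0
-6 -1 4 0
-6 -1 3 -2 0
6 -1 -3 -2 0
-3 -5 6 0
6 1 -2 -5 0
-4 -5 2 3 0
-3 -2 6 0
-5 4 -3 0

Suppose x4 = False.
The clause (x6) is unit, so x6 = True.
The clause (¬x5) is unit, so x5 = False.
That conflicts with the unit clause (x5).
So every satisfying assignment has x4 = True.

True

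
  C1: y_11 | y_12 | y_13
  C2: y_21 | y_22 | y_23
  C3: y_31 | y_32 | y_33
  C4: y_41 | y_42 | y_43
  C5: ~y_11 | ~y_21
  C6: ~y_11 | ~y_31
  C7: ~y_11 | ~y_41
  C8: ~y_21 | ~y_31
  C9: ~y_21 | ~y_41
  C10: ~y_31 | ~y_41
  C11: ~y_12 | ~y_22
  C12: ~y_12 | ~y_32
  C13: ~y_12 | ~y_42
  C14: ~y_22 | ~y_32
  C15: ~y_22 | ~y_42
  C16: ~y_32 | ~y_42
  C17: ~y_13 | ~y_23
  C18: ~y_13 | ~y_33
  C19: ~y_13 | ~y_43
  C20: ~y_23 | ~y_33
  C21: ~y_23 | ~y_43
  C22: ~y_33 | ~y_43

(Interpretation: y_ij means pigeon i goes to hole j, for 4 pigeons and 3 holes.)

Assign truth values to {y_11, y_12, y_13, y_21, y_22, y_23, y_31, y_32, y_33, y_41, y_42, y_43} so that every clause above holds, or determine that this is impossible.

Case y_11 = 0:
Case y_12 = 1:
The clause (~y_22) is unit, so y_22 = 0.
The clause (~y_32) is unit, so y_32 = 0.
The clause (~y_42) is unit, so y_42 = 0.
Case y_21 = 1:
The clause (~y_31) is unit, so y_31 = 0.
The clause (y_33) is unit, so y_33 = 1.
The clause (~y_41) is unit, so y_41 = 0.
The clause (y_43) is unit, so y_43 = 1.
But (~y_43) is also a unit clause — contradiction.
So y_21 must be the other value — set y_21 = 0.
The clause (y_23) is unit, so y_23 = 1.
The clause (~y_13) is unit, so y_13 = 0.
The clause (~y_33) is unit, so y_33 = 0.
The clause (y_31) is unit, so y_31 = 1.
The clause (~y_41) is unit, so y_41 = 0.
The clause (y_43) is unit, so y_43 = 1.
But (~y_43) is also a unit clause — contradiction.
Both values of y_21 lead to a conflict.
So y_12 must be the other value — set y_12 = 0.
The clause (y_13) is unit, so y_13 = 1.
The clause (~y_23) is unit, so y_23 = 0.
The clause (~y_33) is unit, so y_33 = 0.
The clause (~y_43) is unit, so y_43 = 0.
Case y_21 = 1:
The clause (~y_31) is unit, so y_31 = 0.
The clause (y_32) is unit, so y_32 = 1.
The clause (~y_41) is unit, so y_41 = 0.
The clause (y_42) is unit, so y_42 = 1.
But (~y_42) is also a unit clause — contradiction.
So y_21 must be the other value — set y_21 = 0.
The clause (y_22) is unit, so y_22 = 1.
The clause (~y_32) is unit, so y_32 = 0.
The clause (y_31) is unit, so y_31 = 1.
The clause (~y_41) is unit, so y_41 = 0.
The clause (y_42) is unit, so y_42 = 1.
But (~y_42) is also a unit clause — contradiction.
Both values of y_21 lead to a conflict.
Both values of y_12 lead to a conflict.
So y_11 must be the other value — set y_11 = 1.
The clause (~y_21) is unit, so y_21 = 0.
The clause (~y_31) is unit, so y_31 = 0.
The clause (~y_41) is unit, so y_41 = 0.
Case y_22 = 1:
The clause (~y_12) is unit, so y_12 = 0.
The clause (~y_32) is unit, so y_32 = 0.
The clause (y_33) is unit, so y_33 = 1.
The clause (~y_42) is unit, so y_42 = 0.
The clause (y_43) is unit, so y_43 = 1.
But (~y_43) is also a unit clause — contradiction.
So y_22 must be the other value — set y_22 = 0.
The clause (y_23) is unit, so y_23 = 1.
The clause (~y_13) is unit, so y_13 = 0.
The clause (~y_33) is unit, so y_33 = 0.
The clause (y_32) is unit, so y_32 = 1.
The clause (~y_12) is unit, so y_12 = 0.
The clause (~y_42) is unit, so y_42 = 0.
The clause (y_43) is unit, so y_43 = 1.
But (~y_43) is also a unit clause — contradiction.
Both values of y_22 lead to a conflict.
Both values of y_11 lead to a conflict.

UNSATISFIABLE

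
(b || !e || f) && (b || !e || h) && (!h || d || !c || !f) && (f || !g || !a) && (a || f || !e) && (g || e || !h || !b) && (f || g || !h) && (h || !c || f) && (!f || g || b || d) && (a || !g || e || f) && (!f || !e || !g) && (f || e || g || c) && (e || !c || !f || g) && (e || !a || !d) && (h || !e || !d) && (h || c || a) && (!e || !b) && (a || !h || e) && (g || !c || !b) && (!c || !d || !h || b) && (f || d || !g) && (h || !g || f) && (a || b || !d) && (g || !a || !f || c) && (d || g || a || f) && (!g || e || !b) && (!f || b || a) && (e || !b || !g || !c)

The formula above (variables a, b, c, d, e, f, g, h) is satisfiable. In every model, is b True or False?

False

Suppose b = true.
The clause (!e) is unit, so e = false.
The clause (!g) is unit, so g = false.
The clause (!h) is unit, so h = false.
The clause (!c) is unit, so c = false.
The clause (f) is unit, so f = true.
The clause (a) is unit, so a = true.
That conflicts with the unit clause (!a).
So every satisfying assignment has b = False.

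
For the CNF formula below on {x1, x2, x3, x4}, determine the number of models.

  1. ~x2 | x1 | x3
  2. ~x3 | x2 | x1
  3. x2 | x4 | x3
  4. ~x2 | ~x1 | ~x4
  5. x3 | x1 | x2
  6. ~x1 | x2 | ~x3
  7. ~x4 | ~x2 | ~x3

There are 2^4 = 16 truth assignments over (x1, x2, x3, x4).
Split on x1. With x1 = 1, the clauses containing x1 are satisfied and ~x1 drops from the rest; 3 of the 2^3 = 8 assignments to the other variables satisfy what remains.
With x1 = 0, by the same count on the reduced clause set, 1 assignment works.
Total: 3 + 1 = 4.

4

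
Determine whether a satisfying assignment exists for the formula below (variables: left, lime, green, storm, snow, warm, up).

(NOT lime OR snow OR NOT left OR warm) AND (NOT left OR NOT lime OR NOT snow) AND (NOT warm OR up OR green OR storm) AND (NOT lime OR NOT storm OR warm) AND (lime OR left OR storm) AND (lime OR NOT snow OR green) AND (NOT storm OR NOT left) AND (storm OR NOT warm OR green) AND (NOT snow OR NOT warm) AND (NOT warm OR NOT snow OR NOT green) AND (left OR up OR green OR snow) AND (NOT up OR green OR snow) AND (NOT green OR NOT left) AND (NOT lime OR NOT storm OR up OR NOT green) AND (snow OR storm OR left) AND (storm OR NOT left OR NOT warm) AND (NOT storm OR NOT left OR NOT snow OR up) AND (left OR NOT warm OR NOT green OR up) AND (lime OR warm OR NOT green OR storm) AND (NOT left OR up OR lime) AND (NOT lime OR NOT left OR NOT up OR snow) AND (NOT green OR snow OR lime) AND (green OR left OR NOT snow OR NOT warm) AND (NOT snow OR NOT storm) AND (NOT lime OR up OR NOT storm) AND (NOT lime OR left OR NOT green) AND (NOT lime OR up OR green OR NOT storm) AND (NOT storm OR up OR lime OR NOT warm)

Branch on storm: set storm = false.
Branch on lime: set lime = true.
Branch on left: set left = false.
The clause (snow) is unit, so snow = true.
The clause (NOT warm) is unit, so warm = false.
The clause (NOT green) is unit, so green = false.
All clauses hold; up can take either value.
A satisfying assignment: left: false, lime: true, green: false, storm: false, snow: true, warm: false, up: false.

Yes, satisfiable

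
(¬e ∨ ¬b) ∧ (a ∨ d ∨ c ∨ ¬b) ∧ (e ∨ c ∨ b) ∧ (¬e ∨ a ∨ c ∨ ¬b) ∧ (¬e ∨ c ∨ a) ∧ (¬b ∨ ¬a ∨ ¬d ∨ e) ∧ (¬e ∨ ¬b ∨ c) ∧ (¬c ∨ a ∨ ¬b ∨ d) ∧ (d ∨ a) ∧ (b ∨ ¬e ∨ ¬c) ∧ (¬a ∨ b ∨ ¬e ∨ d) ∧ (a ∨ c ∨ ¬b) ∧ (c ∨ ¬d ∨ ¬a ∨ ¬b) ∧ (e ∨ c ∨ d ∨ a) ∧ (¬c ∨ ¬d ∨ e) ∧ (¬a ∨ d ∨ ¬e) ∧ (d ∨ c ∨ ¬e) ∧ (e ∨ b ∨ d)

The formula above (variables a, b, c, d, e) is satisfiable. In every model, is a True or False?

True

Suppose a = False.
(d) alone gives d = True.
Case e = False:
(¬c) alone gives c = False.
(b) alone gives b = True.
But (¬b) is also a unit clause — contradiction.
That branch fails; take e = True instead.
(¬b) alone gives b = False.
(c) alone gives c = True.
But (¬c) is also a unit clause — contradiction.
Neither e = True nor e = False works.
So every satisfying assignment has a = True.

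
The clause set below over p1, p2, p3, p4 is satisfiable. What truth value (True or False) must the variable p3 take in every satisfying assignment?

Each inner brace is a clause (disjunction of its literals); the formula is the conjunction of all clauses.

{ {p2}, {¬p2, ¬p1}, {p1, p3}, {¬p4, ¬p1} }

Suppose p3 = False.
The clause (p2) is unit, so p2 = True.
The clause (¬p1) is unit, so p1 = False.
But (p1) is also a unit clause — contradiction.
So every satisfying assignment has p3 = True.

True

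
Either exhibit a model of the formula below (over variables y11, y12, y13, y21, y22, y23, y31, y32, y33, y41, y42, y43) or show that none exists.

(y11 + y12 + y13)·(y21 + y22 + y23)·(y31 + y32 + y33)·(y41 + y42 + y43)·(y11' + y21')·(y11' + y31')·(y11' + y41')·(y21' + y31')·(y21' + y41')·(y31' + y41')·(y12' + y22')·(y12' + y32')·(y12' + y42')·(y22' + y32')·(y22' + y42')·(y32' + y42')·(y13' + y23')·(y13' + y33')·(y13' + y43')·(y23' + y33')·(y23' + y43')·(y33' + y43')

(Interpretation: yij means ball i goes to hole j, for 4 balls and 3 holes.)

Case y11 = 0:
Case y12 = 1:
Unit clause (y22') forces y22 = 0.
Unit clause (y32') forces y32 = 0.
Unit clause (y42') forces y42 = 0.
Case y21 = 1:
Unit clause (y31') forces y31 = 0.
Unit clause (y33) forces y33 = 1.
Unit clause (y41') forces y41 = 0.
Unit clause (y43) forces y43 = 1.
But (y43') is also a unit clause — contradiction.
That branch fails; take y21 = 0 instead.
Unit clause (y23) forces y23 = 1.
Unit clause (y13') forces y13 = 0.
Unit clause (y33') forces y33 = 0.
Unit clause (y31) forces y31 = 1.
Unit clause (y41') forces y41 = 0.
Unit clause (y43) forces y43 = 1.
But (y43') is also a unit clause — contradiction.
Either choice for y21 ends in contradiction.
That branch fails; take y12 = 0 instead.
Unit clause (y13) forces y13 = 1.
Unit clause (y23') forces y23 = 0.
Unit clause (y33') forces y33 = 0.
Unit clause (y43') forces y43 = 0.
Case y21 = 1:
Unit clause (y31') forces y31 = 0.
Unit clause (y32) forces y32 = 1.
Unit clause (y41') forces y41 = 0.
Unit clause (y42) forces y42 = 1.
But (y42') is also a unit clause — contradiction.
That branch fails; take y21 = 0 instead.
Unit clause (y22) forces y22 = 1.
Unit clause (y32') forces y32 = 0.
Unit clause (y31) forces y31 = 1.
Unit clause (y41') forces y41 = 0.
Unit clause (y42) forces y42 = 1.
But (y42') is also a unit clause — contradiction.
Either choice for y21 ends in contradiction.
Either choice for y12 ends in contradiction.
That branch fails; take y11 = 1 instead.
Unit clause (y21') forces y21 = 0.
Unit clause (y31') forces y31 = 0.
Unit clause (y41') forces y41 = 0.
Case y22 = 1:
Unit clause (y12') forces y12 = 0.
Unit clause (y32') forces y32 = 0.
Unit clause (y33) forces y33 = 1.
Unit clause (y42') forces y42 = 0.
Unit clause (y43) forces y43 = 1.
But (y43') is also a unit clause — contradiction.
That branch fails; take y22 = 0 instead.
Unit clause (y23) forces y23 = 1.
Unit clause (y13') forces y13 = 0.
Unit clause (y33') forces y33 = 0.
Unit clause (y32) forces y32 = 1.
Unit clause (y12') forces y12 = 0.
Unit clause (y42') forces y42 = 0.
Unit clause (y43) forces y43 = 1.
But (y43') is also a unit clause — contradiction.
Either choice for y22 ends in contradiction.
Either choice for y11 ends in contradiction.

UNSATISFIABLE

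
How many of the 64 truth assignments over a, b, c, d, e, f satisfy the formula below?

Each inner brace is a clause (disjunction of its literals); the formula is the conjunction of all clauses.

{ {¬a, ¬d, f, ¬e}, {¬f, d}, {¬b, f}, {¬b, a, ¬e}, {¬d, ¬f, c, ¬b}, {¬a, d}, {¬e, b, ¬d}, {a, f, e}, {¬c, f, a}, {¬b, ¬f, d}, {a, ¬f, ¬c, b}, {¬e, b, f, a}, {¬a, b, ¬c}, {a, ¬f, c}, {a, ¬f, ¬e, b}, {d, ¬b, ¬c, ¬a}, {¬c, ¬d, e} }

3

There are 2^6 = 64 truth assignments over (a, b, c, d, e, f).
Split on a. With a = True, the clauses containing a are satisfied and ¬a drops from the rest; 3 of the 2^5 = 32 assignments to the other variables satisfy what remains.
With a = False, by the same count on the reduced clause set, 0 assignments work.
(One model: a=T, b=F, c=F, d=T, e=F, f=F.)
Total: 3 + 0 = 3.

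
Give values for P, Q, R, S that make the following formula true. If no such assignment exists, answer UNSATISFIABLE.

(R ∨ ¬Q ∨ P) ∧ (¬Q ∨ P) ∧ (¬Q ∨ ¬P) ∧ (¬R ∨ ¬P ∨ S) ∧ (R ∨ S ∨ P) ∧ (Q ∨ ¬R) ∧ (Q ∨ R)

UNSATISFIABLE

Suppose Q = False.
From the singleton clause (¬R), R = False.
That conflicts with the unit clause (R).
Undo Q and try Q = True.
From the singleton clause (P), P = True.
That conflicts with the unit clause (¬P).
Either choice for Q ends in contradiction.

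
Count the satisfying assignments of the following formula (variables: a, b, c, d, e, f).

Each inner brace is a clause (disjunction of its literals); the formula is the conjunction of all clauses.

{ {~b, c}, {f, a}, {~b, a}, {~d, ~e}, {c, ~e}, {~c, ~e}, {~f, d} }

11

There are 2^6 = 64 truth assignments over (a, b, c, d, e, f).
Split on e. With e = 1, the clauses containing e are satisfied and ~e drops from the rest; 0 of the 2^5 = 32 assignments to the other variables satisfy what remains.
With e = 0, by the same count on the reduced clause set, 11 assignments work.
(One model: a=F, b=F, c=F, d=T, e=F, f=T.)
Total: 0 + 11 = 11.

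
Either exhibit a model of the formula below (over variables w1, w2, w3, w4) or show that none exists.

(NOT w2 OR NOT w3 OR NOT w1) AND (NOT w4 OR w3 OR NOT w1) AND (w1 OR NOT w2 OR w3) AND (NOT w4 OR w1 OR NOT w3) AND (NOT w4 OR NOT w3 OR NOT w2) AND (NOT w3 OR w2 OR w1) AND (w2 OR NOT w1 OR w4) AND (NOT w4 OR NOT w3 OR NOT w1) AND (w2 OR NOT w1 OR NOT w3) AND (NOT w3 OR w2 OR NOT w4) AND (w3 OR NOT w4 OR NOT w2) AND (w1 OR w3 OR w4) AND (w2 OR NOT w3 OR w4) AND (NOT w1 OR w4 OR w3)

Suppose w2 = true.
Suppose w3 = true.
(NOT w1) alone gives w1 = false.
(NOT w4) alone gives w4 = false.
This assignment satisfies each clause.

w1 ↦ false, w2 ↦ true, w3 ↦ true, w4 ↦ false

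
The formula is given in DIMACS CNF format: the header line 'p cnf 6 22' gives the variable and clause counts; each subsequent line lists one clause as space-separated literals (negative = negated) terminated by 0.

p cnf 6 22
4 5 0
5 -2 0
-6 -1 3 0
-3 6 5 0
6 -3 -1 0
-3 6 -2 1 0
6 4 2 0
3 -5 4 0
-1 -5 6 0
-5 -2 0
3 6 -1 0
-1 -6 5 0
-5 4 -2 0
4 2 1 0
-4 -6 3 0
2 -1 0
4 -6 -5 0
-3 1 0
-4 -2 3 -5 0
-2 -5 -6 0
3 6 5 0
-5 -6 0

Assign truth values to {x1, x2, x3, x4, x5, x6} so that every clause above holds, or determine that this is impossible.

x1 ↦ False, x2 ↦ False, x3 ↦ False, x4 ↦ True, x5 ↦ True, x6 ↦ False

Branch on x4: set x4 = True.
Branch on x5: set x5 = True.
The clause (¬x2) is unit, so x2 = False.
The clause (¬x1) is unit, so x1 = False.
The clause (¬x3) is unit, so x3 = False.
The clause (¬x6) is unit, so x6 = False.
This assignment satisfies each clause.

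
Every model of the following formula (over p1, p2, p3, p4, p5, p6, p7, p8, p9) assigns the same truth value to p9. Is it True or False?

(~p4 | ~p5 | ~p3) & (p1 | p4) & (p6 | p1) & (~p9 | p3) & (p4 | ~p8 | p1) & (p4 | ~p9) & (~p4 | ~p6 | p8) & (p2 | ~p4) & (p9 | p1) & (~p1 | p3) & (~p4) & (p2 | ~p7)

Suppose p9 = 1.
The clause (p3) is unit, so p3 = 1.
The clause (p4) is unit, so p4 = 1.
Now (~p4) is unsatisfied and unit — conflict.
So every satisfying assignment has p9 = False.

False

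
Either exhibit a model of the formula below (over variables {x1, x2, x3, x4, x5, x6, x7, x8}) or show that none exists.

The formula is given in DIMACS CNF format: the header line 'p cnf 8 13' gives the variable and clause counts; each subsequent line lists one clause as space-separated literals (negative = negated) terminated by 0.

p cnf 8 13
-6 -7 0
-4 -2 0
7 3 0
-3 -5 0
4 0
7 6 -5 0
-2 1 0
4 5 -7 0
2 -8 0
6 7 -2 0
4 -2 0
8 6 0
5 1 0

Unit clause (x4) forces x4 = True.
Unit clause (¬x2) forces x2 = False.
Unit clause (¬x8) forces x8 = False.
Unit clause (x6) forces x6 = True.
Unit clause (¬x7) forces x7 = False.
Unit clause (x3) forces x3 = True.
Unit clause (¬x5) forces x5 = False.
Unit clause (x1) forces x1 = True.
This assignment satisfies each clause.

x1 ↦ True, x2 ↦ False, x3 ↦ True, x4 ↦ True, x5 ↦ False, x6 ↦ True, x7 ↦ False, x8 ↦ False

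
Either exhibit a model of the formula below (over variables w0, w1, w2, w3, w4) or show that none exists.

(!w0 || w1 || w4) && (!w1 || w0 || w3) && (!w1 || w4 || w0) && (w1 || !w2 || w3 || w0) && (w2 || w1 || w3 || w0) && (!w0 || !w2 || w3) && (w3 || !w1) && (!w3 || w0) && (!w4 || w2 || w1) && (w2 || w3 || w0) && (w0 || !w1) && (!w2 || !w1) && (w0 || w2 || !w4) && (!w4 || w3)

w0=true,  w1=false,  w2=true,  w3=true,  w4=true

Case w3 = true:
The clause (w0) is unit, so w0 = true.
Case w1 = false:
The clause (w4) is unit, so w4 = true.
The clause (w2) is unit, so w2 = true.
This assignment satisfies each clause.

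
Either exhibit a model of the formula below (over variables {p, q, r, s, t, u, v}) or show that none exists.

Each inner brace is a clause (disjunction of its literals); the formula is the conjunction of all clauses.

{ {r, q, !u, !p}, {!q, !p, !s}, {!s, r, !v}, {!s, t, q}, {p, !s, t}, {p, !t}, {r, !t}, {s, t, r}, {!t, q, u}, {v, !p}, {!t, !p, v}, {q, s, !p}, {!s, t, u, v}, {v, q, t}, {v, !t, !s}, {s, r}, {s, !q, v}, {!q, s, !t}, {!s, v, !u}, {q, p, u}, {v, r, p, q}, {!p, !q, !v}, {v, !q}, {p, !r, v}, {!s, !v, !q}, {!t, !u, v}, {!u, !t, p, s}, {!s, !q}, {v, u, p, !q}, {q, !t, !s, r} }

Suppose p = false.
(!t) alone gives t = false.
(!s) alone gives s = false.
(r) alone gives r = true.
(v) alone gives v = true.
Suppose q = true.
Every clause is now satisfied; u is unconstrained.

p ↦ false,  q ↦ true,  r ↦ true,  s ↦ false,  t ↦ false,  u ↦ false,  v ↦ true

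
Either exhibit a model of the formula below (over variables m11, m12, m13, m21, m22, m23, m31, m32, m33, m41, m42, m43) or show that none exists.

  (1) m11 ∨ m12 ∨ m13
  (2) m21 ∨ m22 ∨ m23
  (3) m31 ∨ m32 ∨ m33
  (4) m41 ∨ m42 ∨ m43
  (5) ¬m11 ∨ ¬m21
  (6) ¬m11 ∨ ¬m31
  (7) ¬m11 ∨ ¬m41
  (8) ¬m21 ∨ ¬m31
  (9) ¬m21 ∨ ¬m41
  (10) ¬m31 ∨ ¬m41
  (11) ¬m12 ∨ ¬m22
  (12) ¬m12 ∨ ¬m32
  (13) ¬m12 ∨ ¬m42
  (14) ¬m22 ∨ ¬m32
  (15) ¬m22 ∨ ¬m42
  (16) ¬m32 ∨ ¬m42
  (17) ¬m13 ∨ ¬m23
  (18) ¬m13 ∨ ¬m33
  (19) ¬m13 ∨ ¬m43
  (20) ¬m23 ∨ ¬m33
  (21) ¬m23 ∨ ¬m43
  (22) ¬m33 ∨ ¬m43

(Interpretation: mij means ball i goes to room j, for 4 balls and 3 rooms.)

Branch on m11: set m11 = False.
Branch on m12: set m12 = True.
The clause (¬m22) is unit, so m22 = False.
The clause (¬m32) is unit, so m32 = False.
The clause (¬m42) is unit, so m42 = False.
Branch on m21: set m21 = True.
The clause (¬m31) is unit, so m31 = False.
The clause (m33) is unit, so m33 = True.
The clause (¬m41) is unit, so m41 = False.
The clause (m43) is unit, so m43 = True.
Now (¬m43) is unsatisfied and unit — conflict.
That branch fails; take m21 = False instead.
The clause (m23) is unit, so m23 = True.
The clause (¬m13) is unit, so m13 = False.
The clause (¬m33) is unit, so m33 = False.
The clause (m31) is unit, so m31 = True.
The clause (¬m41) is unit, so m41 = False.
The clause (m43) is unit, so m43 = True.
Now (¬m43) is unsatisfied and unit — conflict.
Neither m21 = True nor m21 = False works.
That branch fails; take m12 = False instead.
The clause (m13) is unit, so m13 = True.
The clause (¬m23) is unit, so m23 = False.
The clause (¬m33) is unit, so m33 = False.
The clause (¬m43) is unit, so m43 = False.
Branch on m21: set m21 = True.
The clause (¬m31) is unit, so m31 = False.
The clause (m32) is unit, so m32 = True.
The clause (¬m41) is unit, so m41 = False.
The clause (m42) is unit, so m42 = True.
Now (¬m42) is unsatisfied and unit — conflict.
That branch fails; take m21 = False instead.
The clause (m22) is unit, so m22 = True.
The clause (¬m32) is unit, so m32 = False.
The clause (m31) is unit, so m31 = True.
The clause (¬m41) is unit, so m41 = False.
The clause (m42) is unit, so m42 = True.
Now (¬m42) is unsatisfied and unit — conflict.
Neither m21 = True nor m21 = False works.
Neither m12 = True nor m12 = False works.
That branch fails; take m11 = True instead.
The clause (¬m21) is unit, so m21 = False.
The clause (¬m31) is unit, so m31 = False.
The clause (¬m41) is unit, so m41 = False.
Branch on m22: set m22 = True.
The clause (¬m12) is unit, so m12 = False.
The clause (¬m32) is unit, so m32 = False.
The clause (m33) is unit, so m33 = True.
The clause (¬m42) is unit, so m42 = False.
The clause (m43) is unit, so m43 = True.
Now (¬m43) is unsatisfied and unit — conflict.
That branch fails; take m22 = False instead.
The clause (m23) is unit, so m23 = True.
The clause (¬m13) is unit, so m13 = False.
The clause (¬m33) is unit, so m33 = False.
The clause (m32) is unit, so m32 = True.
The clause (¬m12) is unit, so m12 = False.
The clause (¬m42) is unit, so m42 = False.
The clause (m43) is unit, so m43 = True.
Now (¬m43) is unsatisfied and unit — conflict.
Neither m22 = True nor m22 = False works.
Neither m11 = True nor m11 = False works.

UNSATISFIABLE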